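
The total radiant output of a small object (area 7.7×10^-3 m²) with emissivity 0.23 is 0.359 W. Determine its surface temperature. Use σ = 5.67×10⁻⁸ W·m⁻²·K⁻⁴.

T ≈ 245 K

From P = εσAT⁴, T = (P / εσA)^(1/4) = (0.359 / (0.23 × 5.67×10⁻⁸ × 7.70×10^-3))^(1/4).
T = (3.58×10^9)^(1/4) = 245 K.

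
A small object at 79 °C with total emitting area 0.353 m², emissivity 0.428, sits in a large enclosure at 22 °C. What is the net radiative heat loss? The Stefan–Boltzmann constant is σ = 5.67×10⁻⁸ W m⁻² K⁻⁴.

Q ≈ 66.6 W

Convert: 79 °C = 352 K; 22 °C = 295 K.
Q = εσA(T⁴ − T_s⁴). T⁴ − T_s⁴ = (352)⁴ − (295)⁴ = 1.54×10^10 − 7.57×10^9 = 7.78×10^9 K⁴.
Q = 0.428 × 5.67×10⁻⁸ × 0.353 × 7.78×10^9 = 66.6 W.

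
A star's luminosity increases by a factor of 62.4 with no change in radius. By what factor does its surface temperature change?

factor ≈ 2.81

P ∝ T⁴ ⇒ T ∝ P^(1/4), so T scales by (62.4)^(1/4) = 2.81.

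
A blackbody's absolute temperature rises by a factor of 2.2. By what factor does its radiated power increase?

P ∝ T⁴, so the power scales as (2.2)⁴ = 23.4.

factor ≈ 23.4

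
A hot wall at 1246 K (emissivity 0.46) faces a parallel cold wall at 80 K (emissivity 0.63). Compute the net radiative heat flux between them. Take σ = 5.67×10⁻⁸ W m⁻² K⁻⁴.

q ≈ 49500 W/m²

For two large parallel gray plates, q = σ(T₁⁴ − T₂⁴) / (1/ε₁ + 1/ε₂ − 1).
1/ε₁ + 1/ε₂ − 1 = 1/0.46 + 1/0.63 − 1 = 2.761.
T₁⁴ − T₂⁴ = 2.41×10^12 − 4.10×10^7 = 2.41×10^12 K⁴.
q = 5.67×10⁻⁸ × 2.41×10^12 / 2.761 = 49500 W/m².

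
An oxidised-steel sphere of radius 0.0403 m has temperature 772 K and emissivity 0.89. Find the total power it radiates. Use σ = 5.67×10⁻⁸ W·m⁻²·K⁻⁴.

P ≈ 366 W

A = 4πr² = 4π × (0.0403)² = 0.0204 m².
P = εσAT⁴ = 0.89 × 5.67×10⁻⁸ × 0.0204 × (772)⁴ = 0.89 × 5.67×10⁻⁸ × 0.0204 × 3.55×10^11.
P = 366 W.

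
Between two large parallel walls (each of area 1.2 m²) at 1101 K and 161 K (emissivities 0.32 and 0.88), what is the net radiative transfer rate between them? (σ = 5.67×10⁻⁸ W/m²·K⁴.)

For two large parallel gray plates, q = σ(T₁⁴ − T₂⁴) / (1/ε₁ + 1/ε₂ − 1).
1/ε₁ + 1/ε₂ − 1 = 1/0.32 + 1/0.88 − 1 = 3.261.
T₁⁴ − T₂⁴ = 1.47×10^12 − 6.72×10^8 = 1.47×10^12 K⁴.
q = 5.67×10⁻⁸ × 1.47×10^12 / 3.261 = 25500 W/m².
Q = q·A = 25500 × 1.2 = 30600 W.

Q ≈ 30600 W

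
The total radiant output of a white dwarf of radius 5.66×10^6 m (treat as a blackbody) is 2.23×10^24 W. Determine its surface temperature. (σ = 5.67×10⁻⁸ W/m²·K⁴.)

T ≈ 17700 K

A = 4πr² = 4π × (5.66×10^6)² = 4.03×10^14 m².
From P = σAT⁴, T = (P / σA)^(1/4) = (2.23×10^24 / (5.67×10⁻⁸ × 4.03×10^14))^(1/4).
T = (9.77×10^16)^(1/4) = 17700 K.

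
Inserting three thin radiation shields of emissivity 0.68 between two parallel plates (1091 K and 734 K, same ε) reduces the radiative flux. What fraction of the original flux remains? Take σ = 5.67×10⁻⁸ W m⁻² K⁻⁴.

With N identical shields there are N+1 = 4 gaps in series, each with the same radiative resistance, so the flux falls to 1/(N+1) of its unshielded value.

ratio ≈ 0.250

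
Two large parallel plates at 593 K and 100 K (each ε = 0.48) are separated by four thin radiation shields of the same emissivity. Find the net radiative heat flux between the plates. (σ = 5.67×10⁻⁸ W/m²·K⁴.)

Each of the 5 gaps contributes resistance (2/ε − 1) = 2/0.48 − 1 = 3.167; total = 15.83.
q = σ(T₁⁴ − T₂⁴) / 15.83 = 5.67×10⁻⁸ × 1.24×10^11 / 15.83 = 442 W/m².

q ≈ 442 W/m²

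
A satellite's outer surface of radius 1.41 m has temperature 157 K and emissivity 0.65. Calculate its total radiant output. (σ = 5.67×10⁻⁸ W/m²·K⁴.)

A = 4πr² = 4π × (1.41)² = 25.0 m².
Stefan–Boltzmann: P = εσAT⁴ = 0.65 × 5.67×10⁻⁸ × 25.0 × (157)⁴ = 0.65 × 5.67×10⁻⁸ × 25.0 × 6.08×10^8.
P = 559 W.

P ≈ 559 W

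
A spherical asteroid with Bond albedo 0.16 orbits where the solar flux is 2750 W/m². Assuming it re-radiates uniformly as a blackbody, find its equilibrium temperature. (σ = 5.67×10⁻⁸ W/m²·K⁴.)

T ≈ 318 K

Power absorbed = (1−a)S·πR²; power emitted = 4πR²σT⁴. Equating and cancelling πR²:
T = ((1−a)S / 4σ)^(1/4) = (2310 / (4 × 5.67×10⁻⁸))^(1/4) = (1.02×10^10)^(1/4).
T = 318 K.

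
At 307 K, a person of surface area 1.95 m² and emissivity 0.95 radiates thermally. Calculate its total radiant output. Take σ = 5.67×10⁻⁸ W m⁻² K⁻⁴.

P = εσAT⁴ = 0.95 × 5.67×10⁻⁸ × 1.95 × (307)⁴ = 0.95 × 5.67×10⁻⁸ × 1.95 × 8.88×10^9.
P = 933 W.

P ≈ 933 W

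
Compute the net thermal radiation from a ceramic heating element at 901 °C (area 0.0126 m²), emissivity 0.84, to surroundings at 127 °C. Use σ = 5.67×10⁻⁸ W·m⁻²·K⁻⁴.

Convert: 901 °C = 1174 K; 127 °C = 400 K.
Q = εσA(T⁴ − T_s⁴). T⁴ − T_s⁴ = (1174)⁴ − (400)⁴ = 1.90×10^12 − 2.56×10^10 = 1.87×10^12 K⁴.
Q = 0.84 × 5.67×10⁻⁸ × 0.0126 × 1.87×10^12 = 1120 W.

Q ≈ 1120 W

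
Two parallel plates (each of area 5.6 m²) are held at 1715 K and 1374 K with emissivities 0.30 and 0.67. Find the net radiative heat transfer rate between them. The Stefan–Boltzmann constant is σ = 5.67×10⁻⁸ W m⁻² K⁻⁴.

For two large parallel gray plates, q = σ(T₁⁴ − T₂⁴) / (1/ε₁ + 1/ε₂ − 1).
1/ε₁ + 1/ε₂ − 1 = 1/0.30 + 1/0.67 − 1 = 3.826.
T₁⁴ − T₂⁴ = 8.65×10^12 − 3.56×10^12 = 5.09×10^12 K⁴.
q = 5.67×10⁻⁸ × 5.09×10^12 / 3.826 = 75400 W/m².
Q = q·A = 75400 × 5.6 = 4.22×10^5 W.

Q ≈ 4.22×10^5 W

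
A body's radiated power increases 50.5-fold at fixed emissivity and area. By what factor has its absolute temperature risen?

factor ≈ 2.67

P ∝ T⁴ ⇒ T ∝ P^(1/4), so T scales by (50.5)^(1/4) = 2.67.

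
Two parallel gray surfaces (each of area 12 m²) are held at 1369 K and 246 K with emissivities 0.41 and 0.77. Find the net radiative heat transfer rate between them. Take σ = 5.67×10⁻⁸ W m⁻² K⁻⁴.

Q ≈ 8.72×10^5 W

For two large parallel gray plates, q = σ(T₁⁴ − T₂⁴) / (1/ε₁ + 1/ε₂ − 1).
1/ε₁ + 1/ε₂ − 1 = 1/0.41 + 1/0.77 − 1 = 2.738.
T₁⁴ − T₂⁴ = 3.51×10^12 − 3.66×10^9 = 3.51×10^12 K⁴.
q = 5.67×10⁻⁸ × 3.51×10^12 / 2.738 = 72700 W/m².
Q = q·A = 72700 × 12 = 8.72×10^5 W.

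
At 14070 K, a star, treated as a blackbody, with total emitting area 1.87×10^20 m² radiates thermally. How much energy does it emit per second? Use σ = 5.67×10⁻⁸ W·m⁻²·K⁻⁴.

P = σAT⁴ = 5.67×10⁻⁸ × 1.87×10^20 × (14070)⁴ = 5.67×10⁻⁸ × 1.87×10^20 × 3.92×10^16.
P = 4.16×10^29 W.

P ≈ 4.16×10^29 W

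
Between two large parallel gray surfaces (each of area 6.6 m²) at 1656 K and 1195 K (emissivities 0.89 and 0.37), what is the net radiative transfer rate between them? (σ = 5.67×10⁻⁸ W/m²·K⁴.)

For two large parallel gray plates, q = σ(T₁⁴ − T₂⁴) / (1/ε₁ + 1/ε₂ − 1).
1/ε₁ + 1/ε₂ − 1 = 1/0.89 + 1/0.37 − 1 = 2.826.
T₁⁴ − T₂⁴ = 7.52×10^12 − 2.04×10^12 = 5.48×10^12 K⁴.
q = 5.67×10⁻⁸ × 5.48×10^12 / 2.826 = 1.10×10^5 W/m².
Q = q·A = 1.10×10^5 × 6.6 = 7.26×10^5 W.

Q ≈ 7.26×10^5 W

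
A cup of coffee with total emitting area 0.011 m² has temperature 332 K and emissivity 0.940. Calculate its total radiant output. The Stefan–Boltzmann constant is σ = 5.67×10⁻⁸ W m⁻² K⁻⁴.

P ≈ 7.12 W

Stefan–Boltzmann: P = εσAT⁴ = 0.940 × 5.67×10⁻⁸ × 0.0110 × (332)⁴ = 0.940 × 5.67×10⁻⁸ × 0.0110 × 1.21×10^10.
P = 7.12 W.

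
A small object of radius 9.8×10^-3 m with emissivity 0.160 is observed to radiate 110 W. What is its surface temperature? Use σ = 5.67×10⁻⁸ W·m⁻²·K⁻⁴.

A = 4πr² = 4π × (9.8×10^-3)² = 1.21×10^-3 m².
From P = εσAT⁴, T = (P / εσA)^(1/4) = (110 / (0.160 × 5.67×10⁻⁸ × 1.21×10^-3))^(1/4).
T = (1.00×10^13)^(1/4) = 1780 K.

T ≈ 1780 K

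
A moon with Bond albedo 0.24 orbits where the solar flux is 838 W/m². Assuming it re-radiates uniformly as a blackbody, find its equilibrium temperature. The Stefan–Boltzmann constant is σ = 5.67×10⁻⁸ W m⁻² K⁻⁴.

Power absorbed = (1−a)S·πR²; power emitted = 4πR²σT⁴. Equating and cancelling πR²:
T = ((1−a)S / 4σ)^(1/4) = (637 / (4 × 5.67×10⁻⁸))^(1/4) = (2.81×10^9)^(1/4).
T = 230 K.

T ≈ 230 K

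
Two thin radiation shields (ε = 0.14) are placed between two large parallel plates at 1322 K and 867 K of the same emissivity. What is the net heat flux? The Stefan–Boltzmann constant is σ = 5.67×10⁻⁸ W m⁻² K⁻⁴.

q ≈ 3540 W/m²

Each of the 3 gaps contributes resistance (2/ε − 1) = 2/0.14 − 1 = 13.29; total = 39.86.
q = σ(T₁⁴ − T₂⁴) / 39.86 = 5.67×10⁻⁸ × 2.49×10^12 / 39.86 = 3540 W/m².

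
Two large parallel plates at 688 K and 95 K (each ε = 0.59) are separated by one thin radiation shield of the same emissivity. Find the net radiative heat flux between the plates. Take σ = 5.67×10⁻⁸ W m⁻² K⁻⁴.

Each of the 2 gaps contributes resistance (2/ε − 1) = 2/0.59 − 1 = 2.390; total = 4.780.
q = σ(T₁⁴ − T₂⁴) / 4.780 = 5.67×10⁻⁸ × 2.24×10^11 / 4.780 = 2660 W/m².

q ≈ 2660 W/m²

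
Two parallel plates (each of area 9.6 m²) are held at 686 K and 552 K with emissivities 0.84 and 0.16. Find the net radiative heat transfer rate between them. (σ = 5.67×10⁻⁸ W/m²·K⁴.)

For two large parallel gray plates, q = σ(T₁⁴ − T₂⁴) / (1/ε₁ + 1/ε₂ − 1).
1/ε₁ + 1/ε₂ − 1 = 1/0.84 + 1/0.16 − 1 = 6.440.
T₁⁴ − T₂⁴ = 2.21×10^11 − 9.28×10^10 = 1.29×10^11 K⁴.
q = 5.67×10⁻⁸ × 1.29×10^11 / 6.440 = 1130 W/m².
Q = q·A = 1130 × 9.6 = 10900 W.

Q ≈ 10900 W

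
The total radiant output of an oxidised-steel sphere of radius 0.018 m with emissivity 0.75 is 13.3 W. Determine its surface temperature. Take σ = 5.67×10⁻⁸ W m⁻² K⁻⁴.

T ≈ 526 K

A = 4πr² = 4π × (0.018)² = 4.07×10^-3 m².
From P = εσAT⁴, T = (P / εσA)^(1/4) = (13.3 / (0.75 × 5.67×10⁻⁸ × 4.07×10^-3))^(1/4).
T = (7.68×10^10)^(1/4) = 526 K.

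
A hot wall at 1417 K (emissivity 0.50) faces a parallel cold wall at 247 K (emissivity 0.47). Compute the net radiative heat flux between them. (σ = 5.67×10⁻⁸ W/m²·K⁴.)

q ≈ 73000 W/m²

For two large parallel gray plates, q = σ(T₁⁴ − T₂⁴) / (1/ε₁ + 1/ε₂ − 1).
1/ε₁ + 1/ε₂ − 1 = 1/0.50 + 1/0.47 − 1 = 3.128.
T₁⁴ − T₂⁴ = 4.03×10^12 − 3.72×10^9 = 4.03×10^12 K⁴.
q = 5.67×10⁻⁸ × 4.03×10^12 / 3.128 = 73000 W/m².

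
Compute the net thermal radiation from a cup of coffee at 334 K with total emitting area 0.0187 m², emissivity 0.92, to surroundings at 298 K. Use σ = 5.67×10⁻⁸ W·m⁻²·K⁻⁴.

Q = εσA(T⁴ − T_s⁴). T⁴ − T_s⁴ = (334)⁴ − (298)⁴ = 1.24×10^10 − 7.89×10^9 = 4.56×10^9 K⁴.
Q = 0.92 × 5.67×10⁻⁸ × 0.0187 × 4.56×10^9 = 4.45 W.

Q ≈ 4.45 W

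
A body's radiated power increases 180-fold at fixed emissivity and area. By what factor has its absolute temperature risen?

factor ≈ 3.66

P ∝ T⁴ ⇒ T ∝ P^(1/4), so T scales by (180)^(1/4) = 3.66.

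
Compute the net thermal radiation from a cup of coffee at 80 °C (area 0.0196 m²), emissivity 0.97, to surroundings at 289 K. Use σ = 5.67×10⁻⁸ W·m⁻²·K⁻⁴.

Q ≈ 9.22 W

Convert: 80 °C = 353 K.
Q = εσA(T⁴ − T_s⁴). T⁴ − T_s⁴ = (353)⁴ − (289)⁴ = 1.55×10^10 − 6.98×10^9 = 8.55×10^9 K⁴.
Q = 0.97 × 5.67×10⁻⁸ × 0.0196 × 8.55×10^9 = 9.22 W.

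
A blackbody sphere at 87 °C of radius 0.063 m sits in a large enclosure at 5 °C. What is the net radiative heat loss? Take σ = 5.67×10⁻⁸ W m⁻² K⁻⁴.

Q ≈ 30.6 W

A = 4πr² = 4π × (0.063)² = 0.0499 m².
Convert: 87 °C = 360 K; 5 °C = 278 K.
Q = σA(T⁴ − T_s⁴). T⁴ − T_s⁴ = (360)⁴ − (278)⁴ = 1.68×10^10 − 5.97×10^9 = 1.08×10^10 K⁴.
Q = 5.67×10⁻⁸ × 0.0499 × 1.08×10^10 = 30.6 W.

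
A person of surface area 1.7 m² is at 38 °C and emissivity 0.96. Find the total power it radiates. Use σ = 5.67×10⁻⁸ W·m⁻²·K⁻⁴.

P ≈ 866 W

38 °C = 311 K.
P = εσAT⁴ = 0.96 × 5.67×10⁻⁸ × 1.70 × (311)⁴ = 0.96 × 5.67×10⁻⁸ × 1.70 × 9.35×10^9.
P = 866 W.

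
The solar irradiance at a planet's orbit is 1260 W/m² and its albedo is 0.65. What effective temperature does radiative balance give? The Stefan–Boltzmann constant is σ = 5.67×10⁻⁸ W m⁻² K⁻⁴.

T ≈ 210 K

Power absorbed = (1−a)S·πR²; power emitted = 4πR²σT⁴. Equating and cancelling πR²:
T = ((1−a)S / 4σ)^(1/4) = (441 / (4 × 5.67×10⁻⁸))^(1/4) = (1.94×10^9)^(1/4).
T = 210 K.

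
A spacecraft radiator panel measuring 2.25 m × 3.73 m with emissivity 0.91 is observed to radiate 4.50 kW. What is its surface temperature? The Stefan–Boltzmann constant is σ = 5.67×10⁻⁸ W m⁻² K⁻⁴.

A = 2.25 × 3.73 = 8.39 m².
From P = εσAT⁴, T = (P / εσA)^(1/4) = (4500 / (0.91 × 5.67×10⁻⁸ × 8.39))^(1/4).
T = (1.04×10^10)^(1/4) = 319 K.

T ≈ 319 K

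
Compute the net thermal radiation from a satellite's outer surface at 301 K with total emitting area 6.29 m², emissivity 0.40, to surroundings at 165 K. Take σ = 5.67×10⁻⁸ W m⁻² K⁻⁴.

Q ≈ 1070 W

Q = εσA(T⁴ − T_s⁴). T⁴ − T_s⁴ = (301)⁴ − (165)⁴ = 8.21×10^9 − 7.41×10^8 = 7.47×10^9 K⁴.
Q = 0.40 × 5.67×10⁻⁸ × 6.29 × 7.47×10^9 = 1070 W.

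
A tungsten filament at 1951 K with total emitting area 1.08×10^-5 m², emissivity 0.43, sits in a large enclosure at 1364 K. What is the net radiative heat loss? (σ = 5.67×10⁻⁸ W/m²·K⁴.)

Q = εσA(T⁴ − T_s⁴). T⁴ − T_s⁴ = (1951)⁴ − (1364)⁴ = 1.45×10^13 − 3.46×10^12 = 1.10×10^13 K⁴.
Q = 0.43 × 5.67×10⁻⁸ × 1.08×10^-5 × 1.10×10^13 = 2.90 W.

Q ≈ 2.90 W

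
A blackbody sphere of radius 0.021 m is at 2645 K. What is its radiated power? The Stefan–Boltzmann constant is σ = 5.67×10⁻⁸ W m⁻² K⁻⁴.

P ≈ 15400 W

A = 4πr² = 4π × (0.021)² = 5.54×10^-3 m².
P = σAT⁴ = 5.67×10⁻⁸ × 5.54×10^-3 × (2645)⁴ = 5.67×10⁻⁸ × 5.54×10^-3 × 4.89×10^13.
P = 15400 W.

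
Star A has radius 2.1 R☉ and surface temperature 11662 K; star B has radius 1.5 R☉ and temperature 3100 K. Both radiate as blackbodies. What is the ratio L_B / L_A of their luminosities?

L = 4πR²σT⁴ ∝ R²T⁴, so L_B/L_A = (1.5/2.1)² × (3100/11662)⁴ = 0.510 × 4.99×10^-3 = 2.55×10^-3.

L_B/L_A ≈ 2.55×10^-3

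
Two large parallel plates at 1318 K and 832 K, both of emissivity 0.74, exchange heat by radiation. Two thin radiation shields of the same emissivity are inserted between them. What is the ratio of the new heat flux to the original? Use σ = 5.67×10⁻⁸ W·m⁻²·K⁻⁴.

ratio ≈ 0.333

With N identical shields there are N+1 = 3 gaps in series, each with the same radiative resistance, so the flux falls to 1/(N+1) of its unshielded value.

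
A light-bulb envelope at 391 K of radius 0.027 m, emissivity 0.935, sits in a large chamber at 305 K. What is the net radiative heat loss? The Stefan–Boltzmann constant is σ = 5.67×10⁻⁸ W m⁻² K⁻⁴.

A = 4πr² = 4π × (0.027)² = 9.16×10^-3 m².
Q = εσA(T⁴ − T_s⁴). T⁴ − T_s⁴ = (391)⁴ − (305)⁴ = 2.34×10^10 − 8.65×10^9 = 1.47×10^10 K⁴.
Q = 0.935 × 5.67×10⁻⁸ × 9.16×10^-3 × 1.47×10^10 = 7.15 W.

Q ≈ 7.15 W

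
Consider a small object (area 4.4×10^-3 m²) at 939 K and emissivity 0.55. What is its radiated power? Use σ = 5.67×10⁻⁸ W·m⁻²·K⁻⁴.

Stefan–Boltzmann: P = εσAT⁴ = 0.55 × 5.67×10⁻⁸ × 4.40×10^-3 × (939)⁴ = 0.55 × 5.67×10⁻⁸ × 4.40×10^-3 × 7.77×10^11.
P = 107 W.

P ≈ 107 W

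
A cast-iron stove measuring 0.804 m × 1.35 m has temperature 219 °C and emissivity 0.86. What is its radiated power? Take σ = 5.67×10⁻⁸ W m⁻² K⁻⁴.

P ≈ 3100 W

A = 0.804 × 1.35 = 1.09 m².
219 °C = 492 K.
Stefan–Boltzmann: P = εσAT⁴ = 0.86 × 5.67×10⁻⁸ × 1.09 × (492)⁴ = 0.86 × 5.67×10⁻⁸ × 1.09 × 5.86×10^10.
P = 3100 W.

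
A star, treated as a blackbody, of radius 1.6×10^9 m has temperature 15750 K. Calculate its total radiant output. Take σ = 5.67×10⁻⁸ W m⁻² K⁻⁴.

P ≈ 1.12×10^29 W

A = 4πr² = 4π × (1.6×10^9)² = 3.22×10^19 m².
P = σAT⁴ = 5.67×10⁻⁸ × 3.22×10^19 × (15750)⁴ = 5.67×10⁻⁸ × 3.22×10^19 × 6.15×10^16.
P = 1.12×10^29 W.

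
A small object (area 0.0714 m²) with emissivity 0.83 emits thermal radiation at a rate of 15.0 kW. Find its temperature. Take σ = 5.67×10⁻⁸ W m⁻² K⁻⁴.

From P = εσAT⁴, T = (P / εσA)^(1/4) = (15000 / (0.83 × 5.67×10⁻⁸ × 0.0714))^(1/4).
T = (4.46×10^12)^(1/4) = 1450 K.

T ≈ 1450 K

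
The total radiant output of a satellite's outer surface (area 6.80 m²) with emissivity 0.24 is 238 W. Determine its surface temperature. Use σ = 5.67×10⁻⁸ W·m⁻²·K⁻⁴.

T ≈ 225 K

From P = εσAT⁴, T = (P / εσA)^(1/4) = (238 / (0.24 × 5.67×10⁻⁸ × 6.80))^(1/4).
T = (2.57×10^9)^(1/4) = 225 K.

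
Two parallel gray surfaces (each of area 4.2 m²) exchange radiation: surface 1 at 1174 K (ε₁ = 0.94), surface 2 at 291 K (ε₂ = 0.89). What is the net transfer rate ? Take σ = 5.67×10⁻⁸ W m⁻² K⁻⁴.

Q ≈ 3.80×10^5 W

For two large parallel gray plates, q = σ(T₁⁴ − T₂⁴) / (1/ε₁ + 1/ε₂ − 1).
1/ε₁ + 1/ε₂ − 1 = 1/0.94 + 1/0.89 − 1 = 1.187.
T₁⁴ − T₂⁴ = 1.90×10^12 − 7.17×10^9 = 1.89×10^12 K⁴.
q = 5.67×10⁻⁸ × 1.89×10^12 / 1.187 = 90400 W/m².
Q = q·A = 90400 × 4.2 = 3.80×10^5 W.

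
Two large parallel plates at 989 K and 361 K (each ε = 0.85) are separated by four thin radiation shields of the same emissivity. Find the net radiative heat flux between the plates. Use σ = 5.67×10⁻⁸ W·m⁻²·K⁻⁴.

Each of the 5 gaps contributes resistance (2/ε − 1) = 2/0.85 − 1 = 1.353; total = 6.765.
q = σ(T₁⁴ − T₂⁴) / 6.765 = 5.67×10⁻⁸ × 9.40×10^11 / 6.765 = 7880 W/m².

q ≈ 7880 W/m²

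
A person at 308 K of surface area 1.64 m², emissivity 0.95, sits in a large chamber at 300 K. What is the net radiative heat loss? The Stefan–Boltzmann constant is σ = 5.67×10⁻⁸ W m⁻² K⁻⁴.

Q ≈ 79.4 W

Q = εσA(T⁴ − T_s⁴). T⁴ − T_s⁴ = (308)⁴ − (300)⁴ = 9.00×10^9 − 8.10×10^9 = 8.99×10^8 K⁴.
Q = 0.95 × 5.67×10⁻⁸ × 1.64 × 8.99×10^8 = 79.4 W.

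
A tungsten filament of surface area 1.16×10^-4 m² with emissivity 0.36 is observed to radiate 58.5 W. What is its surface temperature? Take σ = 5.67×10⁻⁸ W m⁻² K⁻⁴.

T ≈ 2230 K

From P = εσAT⁴, T = (P / εσA)^(1/4) = (58.5 / (0.36 × 5.67×10⁻⁸ × 1.16×10^-4))^(1/4).
T = (2.47×10^13)^(1/4) = 2230 K.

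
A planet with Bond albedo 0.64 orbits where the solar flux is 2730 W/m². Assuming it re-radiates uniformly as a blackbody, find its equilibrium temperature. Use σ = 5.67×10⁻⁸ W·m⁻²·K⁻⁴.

Power absorbed = (1−a)S·πR²; power emitted = 4πR²σT⁴. Equating and cancelling πR²:
T = ((1−a)S / 4σ)^(1/4) = (983 / (4 × 5.67×10⁻⁸))^(1/4) = (4.33×10^9)^(1/4).
T = 257 K.

T ≈ 257 K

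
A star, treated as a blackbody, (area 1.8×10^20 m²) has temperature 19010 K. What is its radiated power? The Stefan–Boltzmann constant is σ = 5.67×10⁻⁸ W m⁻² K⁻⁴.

P = σAT⁴ = 5.67×10⁻⁸ × 1.80×10^20 × (19010)⁴ = 5.67×10⁻⁸ × 1.80×10^20 × 1.31×10^17.
P = 1.33×10^30 W.

P ≈ 1.33×10^30 W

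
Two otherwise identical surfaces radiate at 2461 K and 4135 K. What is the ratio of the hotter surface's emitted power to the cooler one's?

ratio ≈ 7.97

P ∝ T⁴, so the ratio is (4135/2461)⁴ = (1.680)⁴ = 7.97.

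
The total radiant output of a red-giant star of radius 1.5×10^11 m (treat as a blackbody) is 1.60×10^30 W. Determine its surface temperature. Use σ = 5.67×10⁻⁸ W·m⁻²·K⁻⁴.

T ≈ 3160 K

A = 4πr² = 4π × (1.5×10^11)² = 2.83×10^23 m².
From P = σAT⁴, T = (P / σA)^(1/4) = (1.60×10^30 / (5.67×10⁻⁸ × 2.83×10^23))^(1/4).
T = (9.98×10^13)^(1/4) = 3160 K.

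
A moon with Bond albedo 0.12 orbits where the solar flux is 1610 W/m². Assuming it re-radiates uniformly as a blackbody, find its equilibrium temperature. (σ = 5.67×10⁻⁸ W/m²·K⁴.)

T ≈ 281 K

Power absorbed = (1−a)S·πR²; power emitted = 4πR²σT⁴. Equating and cancelling πR²:
T = ((1−a)S / 4σ)^(1/4) = (1420 / (4 × 5.67×10⁻⁸))^(1/4) = (6.25×10^9)^(1/4).
T = 281 K.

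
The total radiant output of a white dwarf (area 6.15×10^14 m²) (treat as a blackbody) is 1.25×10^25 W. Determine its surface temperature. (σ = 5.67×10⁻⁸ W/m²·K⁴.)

From P = σAT⁴, T = (P / σA)^(1/4) = (1.25×10^25 / (5.67×10⁻⁸ × 6.15×10^14))^(1/4).
T = (3.58×10^17)^(1/4) = 24500 K.

T ≈ 24500 K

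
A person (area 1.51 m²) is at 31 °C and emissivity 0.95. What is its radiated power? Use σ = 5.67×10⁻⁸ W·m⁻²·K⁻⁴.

P ≈ 695 W

31 °C = 304 K.
P = εσAT⁴ = 0.95 × 5.67×10⁻⁸ × 1.51 × (304)⁴ = 0.95 × 5.67×10⁻⁸ × 1.51 × 8.54×10^9.
P = 695 W.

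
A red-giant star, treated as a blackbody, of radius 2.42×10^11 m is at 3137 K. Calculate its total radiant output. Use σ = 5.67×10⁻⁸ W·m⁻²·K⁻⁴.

A = 4πr² = 4π × (2.42×10^11)² = 7.36×10^23 m².
P = σAT⁴ = 5.67×10⁻⁸ × 7.36×10^23 × (3137)⁴ = 5.67×10⁻⁸ × 7.36×10^23 × 9.68×10^13.
P = 4.04×10^30 W.

P ≈ 4.04×10^30 W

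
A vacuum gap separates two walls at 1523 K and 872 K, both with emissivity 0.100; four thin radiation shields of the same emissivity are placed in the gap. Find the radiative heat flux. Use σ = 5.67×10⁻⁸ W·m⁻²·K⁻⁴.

q ≈ 2870 W/m²

Each of the 5 gaps contributes resistance (2/ε − 1) = 2/0.100 − 1 = 19.00; total = 95.00.
q = σ(T₁⁴ − T₂⁴) / 95.00 = 5.67×10⁻⁸ × 4.80×10^12 / 95.00 = 2870 W/m².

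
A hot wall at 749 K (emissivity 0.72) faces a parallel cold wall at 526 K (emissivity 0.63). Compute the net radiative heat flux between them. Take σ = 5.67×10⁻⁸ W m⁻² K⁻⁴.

For two large parallel gray plates, q = σ(T₁⁴ − T₂⁴) / (1/ε₁ + 1/ε₂ − 1).
1/ε₁ + 1/ε₂ − 1 = 1/0.72 + 1/0.63 − 1 = 1.976.
T₁⁴ − T₂⁴ = 3.15×10^11 − 7.65×10^10 = 2.38×10^11 K⁴.
q = 5.67×10⁻⁸ × 2.38×10^11 / 1.976 = 6830 W/m².

q ≈ 6830 W/m²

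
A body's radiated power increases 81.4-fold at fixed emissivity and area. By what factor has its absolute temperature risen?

P ∝ T⁴ ⇒ T ∝ P^(1/4), so T scales by (81.4)^(1/4) = 3.00.

factor ≈ 3.00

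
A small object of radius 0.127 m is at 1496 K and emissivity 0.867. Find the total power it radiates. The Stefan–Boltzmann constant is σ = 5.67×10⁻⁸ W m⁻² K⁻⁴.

A = 4πr² = 4π × (0.127)² = 0.203 m².
P = εσAT⁴ = 0.867 × 5.67×10⁻⁸ × 0.203 × (1496)⁴ = 0.867 × 5.67×10⁻⁸ × 0.203 × 5.01×10^12.
P = 49900 W.

P ≈ 49900 W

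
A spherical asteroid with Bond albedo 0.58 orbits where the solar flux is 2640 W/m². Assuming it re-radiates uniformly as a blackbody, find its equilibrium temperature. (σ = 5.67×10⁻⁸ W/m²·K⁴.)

Power absorbed = (1−a)S·πR²; power emitted = 4πR²σT⁴. Equating and cancelling πR²:
T = ((1−a)S / 4σ)^(1/4) = (1110 / (4 × 5.67×10⁻⁸))^(1/4) = (4.89×10^9)^(1/4).
T = 264 K.

T ≈ 264 K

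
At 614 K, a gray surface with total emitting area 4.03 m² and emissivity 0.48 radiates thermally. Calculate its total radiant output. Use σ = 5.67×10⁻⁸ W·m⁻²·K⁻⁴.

P ≈ 15600 W

P = εσAT⁴ = 0.48 × 5.67×10⁻⁸ × 4.03 × (614)⁴ = 0.48 × 5.67×10⁻⁸ × 4.03 × 1.42×10^11.
P = 15600 W.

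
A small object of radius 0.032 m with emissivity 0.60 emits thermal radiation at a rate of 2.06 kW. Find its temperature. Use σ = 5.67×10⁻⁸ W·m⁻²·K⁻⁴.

A = 4πr² = 4π × (0.032)² = 0.0129 m².
From P = εσAT⁴, T = (P / εσA)^(1/4) = (2060 / (0.60 × 5.67×10⁻⁸ × 0.0129))^(1/4).
T = (4.71×10^12)^(1/4) = 1470 K.

T ≈ 1470 K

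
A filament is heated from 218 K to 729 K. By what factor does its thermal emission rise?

P ∝ T⁴, so the ratio is (729/218)⁴ = (3.344)⁴ = 125.

ratio ≈ 125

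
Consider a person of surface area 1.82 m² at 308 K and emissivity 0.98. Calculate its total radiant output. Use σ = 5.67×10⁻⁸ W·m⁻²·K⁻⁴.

P = εσAT⁴ = 0.98 × 5.67×10⁻⁸ × 1.82 × (308)⁴ = 0.98 × 5.67×10⁻⁸ × 1.82 × 9.00×10^9.
P = 910 W.

P ≈ 910 W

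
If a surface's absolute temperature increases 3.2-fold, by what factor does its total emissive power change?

factor ≈ 105

P ∝ T⁴, so the power scales as (3.2)⁴ = 105.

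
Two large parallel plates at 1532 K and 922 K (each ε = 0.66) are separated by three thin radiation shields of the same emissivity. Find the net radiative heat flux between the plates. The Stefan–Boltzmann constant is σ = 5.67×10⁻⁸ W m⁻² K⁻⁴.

Each of the 4 gaps contributes resistance (2/ε − 1) = 2/0.66 − 1 = 2.030; total = 8.121.
q = σ(T₁⁴ − T₂⁴) / 8.121 = 5.67×10⁻⁸ × 4.79×10^12 / 8.121 = 33400 W/m².

q ≈ 33400 W/m²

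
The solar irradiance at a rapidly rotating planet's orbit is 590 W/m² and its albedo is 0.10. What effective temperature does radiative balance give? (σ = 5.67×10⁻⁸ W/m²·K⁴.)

Power absorbed = (1−a)S·πR²; power emitted = 4πR²σT⁴. Equating and cancelling πR²:
T = ((1−a)S / 4σ)^(1/4) = (531 / (4 × 5.67×10⁻⁸))^(1/4) = (2.34×10^9)^(1/4).
T = 220 K.

T ≈ 220 K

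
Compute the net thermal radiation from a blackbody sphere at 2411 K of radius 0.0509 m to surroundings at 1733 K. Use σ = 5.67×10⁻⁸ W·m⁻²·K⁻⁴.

A = 4πr² = 4π × (0.0509)² = 0.0326 m².
Q = σA(T⁴ − T_s⁴). T⁴ − T_s⁴ = (2411)⁴ − (1733)⁴ = 3.38×10^13 − 9.02×10^12 = 2.48×10^13 K⁴.
Q = 5.67×10⁻⁸ × 0.0326 × 2.48×10^13 = 45700 W.

Q ≈ 45700 W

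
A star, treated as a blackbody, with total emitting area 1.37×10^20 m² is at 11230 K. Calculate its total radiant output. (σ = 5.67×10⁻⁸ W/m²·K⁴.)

P ≈ 1.24×10^29 W

P = σAT⁴ = 5.67×10⁻⁸ × 1.37×10^20 × (11230)⁴ = 5.67×10⁻⁸ × 1.37×10^20 × 1.59×10^16.
P = 1.24×10^29 W.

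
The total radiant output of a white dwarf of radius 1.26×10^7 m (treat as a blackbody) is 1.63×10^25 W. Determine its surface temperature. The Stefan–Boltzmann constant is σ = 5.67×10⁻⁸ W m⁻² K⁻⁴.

A = 4πr² = 4π × (1.26×10^7)² = 2.00×10^15 m².
From P = σAT⁴, T = (P / σA)^(1/4) = (1.63×10^25 / (5.67×10⁻⁸ × 2.00×10^15))^(1/4).
T = (1.44×10^17)^(1/4) = 19500 K.

T ≈ 19500 K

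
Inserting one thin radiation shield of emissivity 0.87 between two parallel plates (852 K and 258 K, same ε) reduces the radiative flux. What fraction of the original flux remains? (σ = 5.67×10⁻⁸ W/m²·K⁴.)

With N identical shields there are N+1 = 2 gaps in series, each with the same radiative resistance, so the flux falls to 1/(N+1) of its unshielded value.

ratio ≈ 0.500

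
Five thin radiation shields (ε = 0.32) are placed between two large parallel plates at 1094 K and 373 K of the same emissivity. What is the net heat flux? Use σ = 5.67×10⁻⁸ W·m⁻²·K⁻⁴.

q ≈ 2540 W/m²

Each of the 6 gaps contributes resistance (2/ε − 1) = 2/0.32 − 1 = 5.250; total = 31.50.
q = σ(T₁⁴ − T₂⁴) / 31.50 = 5.67×10⁻⁸ × 1.41×10^12 / 31.50 = 2540 W/m².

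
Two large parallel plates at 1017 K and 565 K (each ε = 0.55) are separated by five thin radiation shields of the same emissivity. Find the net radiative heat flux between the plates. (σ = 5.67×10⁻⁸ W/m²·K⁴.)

Each of the 6 gaps contributes resistance (2/ε − 1) = 2/0.55 − 1 = 2.636; total = 15.82.
q = σ(T₁⁴ − T₂⁴) / 15.82 = 5.67×10⁻⁸ × 9.68×10^11 / 15.82 = 3470 W/m².

q ≈ 3470 W/m²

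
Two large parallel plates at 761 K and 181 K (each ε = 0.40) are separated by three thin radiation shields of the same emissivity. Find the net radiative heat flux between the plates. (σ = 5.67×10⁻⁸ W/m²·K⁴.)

q ≈ 1180 W/m²

Each of the 4 gaps contributes resistance (2/ε − 1) = 2/0.40 − 1 = 4.000; total = 16.00.
q = σ(T₁⁴ − T₂⁴) / 16.00 = 5.67×10⁻⁸ × 3.34×10^11 / 16.00 = 1180 W/m².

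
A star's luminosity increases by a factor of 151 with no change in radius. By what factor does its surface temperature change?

factor ≈ 3.51

P ∝ T⁴ ⇒ T ∝ P^(1/4), so T scales by (151)^(1/4) = 3.51.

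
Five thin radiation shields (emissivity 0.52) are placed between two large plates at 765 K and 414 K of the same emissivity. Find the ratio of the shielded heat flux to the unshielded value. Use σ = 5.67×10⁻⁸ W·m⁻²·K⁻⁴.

With N identical shields there are N+1 = 6 gaps in series, each with the same radiative resistance, so the flux falls to 1/(N+1) of its unshielded value.

ratio ≈ 0.167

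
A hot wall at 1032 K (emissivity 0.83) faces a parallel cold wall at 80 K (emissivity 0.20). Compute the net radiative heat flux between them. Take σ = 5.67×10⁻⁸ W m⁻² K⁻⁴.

For two large parallel gray plates, q = σ(T₁⁴ − T₂⁴) / (1/ε₁ + 1/ε₂ − 1).
1/ε₁ + 1/ε₂ − 1 = 1/0.83 + 1/0.20 − 1 = 5.205.
T₁⁴ − T₂⁴ = 1.13×10^12 − 4.10×10^7 = 1.13×10^12 K⁴.
q = 5.67×10⁻⁸ × 1.13×10^12 / 5.205 = 12400 W/m².

q ≈ 12400 W/m²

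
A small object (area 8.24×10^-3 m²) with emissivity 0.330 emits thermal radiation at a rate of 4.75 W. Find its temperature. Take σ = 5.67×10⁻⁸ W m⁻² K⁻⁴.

T ≈ 419 K

From P = εσAT⁴, T = (P / εσA)^(1/4) = (4.75 / (0.330 × 5.67×10⁻⁸ × 8.24×10^-3))^(1/4).
T = (3.08×10^10)^(1/4) = 419 K.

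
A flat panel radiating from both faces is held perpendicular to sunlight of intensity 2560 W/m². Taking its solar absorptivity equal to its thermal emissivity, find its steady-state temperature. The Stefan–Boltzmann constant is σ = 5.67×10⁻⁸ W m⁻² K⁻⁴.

T ≈ 388 K

Absorbed flux αS = emitted flux 2εσT⁴ per unit area; with α = ε this gives T = (S/2σ)^(1/4).
T = (2560 / (2 × 5.67×10⁻⁸))^(1/4) = (2.26×10^10)^(1/4).
T = 388 K.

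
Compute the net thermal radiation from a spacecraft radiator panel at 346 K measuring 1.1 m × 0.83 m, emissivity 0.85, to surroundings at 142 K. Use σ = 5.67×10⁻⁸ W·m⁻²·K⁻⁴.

Q ≈ 613 W

A = 1.1 × 0.83 = 0.913 m².
Q = εσA(T⁴ − T_s⁴). T⁴ − T_s⁴ = (346)⁴ − (142)⁴ = 1.43×10^10 − 4.07×10^8 = 1.39×10^10 K⁴.
Q = 0.85 × 5.67×10⁻⁸ × 0.913 × 1.39×10^10 = 613 W.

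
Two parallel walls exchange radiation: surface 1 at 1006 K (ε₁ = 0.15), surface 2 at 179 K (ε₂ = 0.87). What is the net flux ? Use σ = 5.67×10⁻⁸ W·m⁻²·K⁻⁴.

q ≈ 8510 W/m²

For two large parallel gray plates, q = σ(T₁⁴ − T₂⁴) / (1/ε₁ + 1/ε₂ − 1).
1/ε₁ + 1/ε₂ − 1 = 1/0.15 + 1/0.87 − 1 = 6.816.
T₁⁴ − T₂⁴ = 1.02×10^12 − 1.03×10^9 = 1.02×10^12 K⁴.
q = 5.67×10⁻⁸ × 1.02×10^12 / 6.816 = 8510 W/m².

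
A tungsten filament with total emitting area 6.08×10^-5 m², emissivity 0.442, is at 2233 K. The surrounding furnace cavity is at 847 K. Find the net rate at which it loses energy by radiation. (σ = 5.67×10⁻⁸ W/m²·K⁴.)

Q = εσA(T⁴ − T_s⁴). T⁴ − T_s⁴ = (2233)⁴ − (847)⁴ = 2.49×10^13 − 5.15×10^11 = 2.43×10^13 K⁴.
Q = 0.442 × 5.67×10⁻⁸ × 6.08×10^-5 × 2.43×10^13 = 37.1 W.

Q ≈ 37.1 W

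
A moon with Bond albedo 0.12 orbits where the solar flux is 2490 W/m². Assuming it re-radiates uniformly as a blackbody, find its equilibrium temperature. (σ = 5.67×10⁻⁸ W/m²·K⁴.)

T ≈ 314 K

Power absorbed = (1−a)S·πR²; power emitted = 4πR²σT⁴. Equating and cancelling πR²:
T = ((1−a)S / 4σ)^(1/4) = (2190 / (4 × 5.67×10⁻⁸))^(1/4) = (9.66×10^9)^(1/4).
T = 314 K.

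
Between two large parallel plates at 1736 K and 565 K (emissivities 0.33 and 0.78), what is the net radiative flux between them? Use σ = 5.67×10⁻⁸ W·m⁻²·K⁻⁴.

q ≈ 1.54×10^5 W/m²

For two large parallel gray plates, q = σ(T₁⁴ − T₂⁴) / (1/ε₁ + 1/ε₂ − 1).
1/ε₁ + 1/ε₂ − 1 = 1/0.33 + 1/0.78 − 1 = 3.312.
T₁⁴ − T₂⁴ = 9.08×10^12 − 1.02×10^11 = 8.98×10^12 K⁴.
q = 5.67×10⁻⁸ × 8.98×10^12 / 3.312 = 1.54×10^5 W/m².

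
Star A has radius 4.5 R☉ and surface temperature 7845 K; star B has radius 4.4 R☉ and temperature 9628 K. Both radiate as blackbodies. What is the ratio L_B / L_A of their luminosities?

L_B/L_A ≈ 2.17

L = 4πR²σT⁴ ∝ R²T⁴, so L_B/L_A = (4.4/4.5)² × (9628/7845)⁴ = 0.956 × 2.27 = 2.17.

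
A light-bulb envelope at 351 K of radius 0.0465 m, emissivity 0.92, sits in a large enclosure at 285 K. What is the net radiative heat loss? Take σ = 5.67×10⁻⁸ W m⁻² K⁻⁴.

Q ≈ 12.2 W

A = 4πr² = 4π × (0.0465)² = 0.0272 m².
Q = εσA(T⁴ − T_s⁴). T⁴ − T_s⁴ = (351)⁴ − (285)⁴ = 1.52×10^10 − 6.60×10^9 = 8.58×10^9 K⁴.
Q = 0.92 × 5.67×10⁻⁸ × 0.0272 × 8.58×10^9 = 12.2 W.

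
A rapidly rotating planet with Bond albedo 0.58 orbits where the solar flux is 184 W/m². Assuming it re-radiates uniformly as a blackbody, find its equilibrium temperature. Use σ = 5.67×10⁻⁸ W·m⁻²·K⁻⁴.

T ≈ 136 K

Power absorbed = (1−a)S·πR²; power emitted = 4πR²σT⁴. Equating and cancelling πR²:
T = ((1−a)S / 4σ)^(1/4) = (77.3 / (4 × 5.67×10⁻⁸))^(1/4) = (3.41×10^8)^(1/4).
T = 136 K.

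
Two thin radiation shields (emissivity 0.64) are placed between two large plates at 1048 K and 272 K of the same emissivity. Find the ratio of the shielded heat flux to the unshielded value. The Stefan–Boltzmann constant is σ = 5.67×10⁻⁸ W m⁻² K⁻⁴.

ratio ≈ 0.333

With N identical shields there are N+1 = 3 gaps in series, each with the same radiative resistance, so the flux falls to 1/(N+1) of its unshielded value.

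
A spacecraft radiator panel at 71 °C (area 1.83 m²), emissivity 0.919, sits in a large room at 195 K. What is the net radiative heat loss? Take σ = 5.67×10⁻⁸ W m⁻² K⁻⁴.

Q ≈ 1200 W

Convert: 71 °C = 344 K.
Q = εσA(T⁴ − T_s⁴). T⁴ − T_s⁴ = (344)⁴ − (195)⁴ = 1.40×10^10 − 1.45×10^9 = 1.26×10^10 K⁴.
Q = 0.919 × 5.67×10⁻⁸ × 1.83 × 1.26×10^10 = 1200 W.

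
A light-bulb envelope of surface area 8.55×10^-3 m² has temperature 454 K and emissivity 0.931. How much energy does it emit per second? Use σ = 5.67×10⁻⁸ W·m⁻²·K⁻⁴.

Stefan–Boltzmann: P = εσAT⁴ = 0.931 × 5.67×10⁻⁸ × 8.55×10^-3 × (454)⁴ = 0.931 × 5.67×10⁻⁸ × 8.55×10^-3 × 4.25×10^10.
P = 19.2 W.

P ≈ 19.2 W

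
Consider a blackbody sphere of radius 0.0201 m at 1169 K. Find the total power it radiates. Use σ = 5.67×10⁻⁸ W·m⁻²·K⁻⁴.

A = 4πr² = 4π × (0.0201)² = 5.08×10^-3 m².
P = σAT⁴ = 5.67×10⁻⁸ × 5.08×10^-3 × (1169)⁴ = 5.67×10⁻⁸ × 5.08×10^-3 × 1.87×10^12.
P = 538 W.

P ≈ 538 W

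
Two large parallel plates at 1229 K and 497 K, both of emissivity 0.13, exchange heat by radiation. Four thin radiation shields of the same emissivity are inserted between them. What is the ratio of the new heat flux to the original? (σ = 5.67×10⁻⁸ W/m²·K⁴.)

ratio ≈ 0.200

With N identical shields there are N+1 = 5 gaps in series, each with the same radiative resistance, so the flux falls to 1/(N+1) of its unshielded value.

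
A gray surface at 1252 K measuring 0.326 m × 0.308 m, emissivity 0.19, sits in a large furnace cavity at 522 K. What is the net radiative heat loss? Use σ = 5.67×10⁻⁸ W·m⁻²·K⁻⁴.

Q ≈ 2580 W

A = 0.326 × 0.308 = 0.100 m².
Q = εσA(T⁴ − T_s⁴). T⁴ − T_s⁴ = (1252)⁴ − (522)⁴ = 2.46×10^12 − 7.42×10^10 = 2.38×10^12 K⁴.
Q = 0.19 × 5.67×10⁻⁸ × 0.100 × 2.38×10^12 = 2580 W.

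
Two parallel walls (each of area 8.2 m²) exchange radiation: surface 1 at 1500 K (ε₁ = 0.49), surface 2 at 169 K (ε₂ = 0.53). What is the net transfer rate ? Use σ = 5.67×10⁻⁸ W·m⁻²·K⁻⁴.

Q ≈ 8.04×10^5 W

For two large parallel gray plates, q = σ(T₁⁴ − T₂⁴) / (1/ε₁ + 1/ε₂ − 1).
1/ε₁ + 1/ε₂ − 1 = 1/0.49 + 1/0.53 − 1 = 2.928.
T₁⁴ − T₂⁴ = 5.06×10^12 − 8.16×10^8 = 5.06×10^12 K⁴.
q = 5.67×10⁻⁸ × 5.06×10^12 / 2.928 = 98000 W/m².
Q = q·A = 98000 × 8.2 = 8.04×10^5 W.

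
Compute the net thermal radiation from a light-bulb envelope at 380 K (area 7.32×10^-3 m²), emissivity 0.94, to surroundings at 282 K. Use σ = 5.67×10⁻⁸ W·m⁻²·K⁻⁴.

Q ≈ 5.67 W

Q = εσA(T⁴ − T_s⁴). T⁴ − T_s⁴ = (380)⁴ − (282)⁴ = 2.09×10^10 − 6.32×10^9 = 1.45×10^10 K⁴.
Q = 0.94 × 5.67×10⁻⁸ × 7.32×10^-3 × 1.45×10^10 = 5.67 W.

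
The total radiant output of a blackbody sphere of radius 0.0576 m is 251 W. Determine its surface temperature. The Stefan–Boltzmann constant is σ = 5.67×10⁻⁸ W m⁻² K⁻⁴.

A = 4πr² = 4π × (0.0576)² = 0.0417 m².
From P = σAT⁴, T = (P / σA)^(1/4) = (251 / (5.67×10⁻⁸ × 0.0417))^(1/4).
T = (1.06×10^11)^(1/4) = 571 K.

T ≈ 571 K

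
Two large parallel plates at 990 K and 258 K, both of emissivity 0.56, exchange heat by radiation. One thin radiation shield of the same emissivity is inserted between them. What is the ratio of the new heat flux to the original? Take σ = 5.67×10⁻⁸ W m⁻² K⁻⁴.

With N identical shields there are N+1 = 2 gaps in series, each with the same radiative resistance, so the flux falls to 1/(N+1) of its unshielded value.

ratio ≈ 0.500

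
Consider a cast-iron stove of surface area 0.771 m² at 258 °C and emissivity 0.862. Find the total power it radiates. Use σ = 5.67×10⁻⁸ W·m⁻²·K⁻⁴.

P ≈ 3000 W

258 °C = 531 K.
P = εσAT⁴ = 0.862 × 5.67×10⁻⁸ × 0.771 × (531)⁴ = 0.862 × 5.67×10⁻⁸ × 0.771 × 7.95×10^10.
P = 3000 W.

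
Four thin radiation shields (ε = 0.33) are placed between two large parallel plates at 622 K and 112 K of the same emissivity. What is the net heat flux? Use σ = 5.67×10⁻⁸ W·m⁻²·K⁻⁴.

q ≈ 335 W/m²

Each of the 5 gaps contributes resistance (2/ε − 1) = 2/0.33 − 1 = 5.061; total = 25.30.
q = σ(T₁⁴ − T₂⁴) / 25.30 = 5.67×10⁻⁸ × 1.50×10^11 / 25.30 = 335 W/m².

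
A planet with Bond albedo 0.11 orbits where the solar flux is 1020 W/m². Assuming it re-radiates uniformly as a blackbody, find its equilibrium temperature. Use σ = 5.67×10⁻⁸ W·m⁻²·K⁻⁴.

Power absorbed = (1−a)S·πR²; power emitted = 4πR²σT⁴. Equating and cancelling πR²:
T = ((1−a)S / 4σ)^(1/4) = (908 / (4 × 5.67×10⁻⁸))^(1/4) = (4.00×10^9)^(1/4).
T = 252 K.

T ≈ 252 K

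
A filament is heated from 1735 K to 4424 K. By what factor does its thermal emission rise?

P ∝ T⁴, so the ratio is (4424/1735)⁴ = (2.550)⁴ = 42.3.

ratio ≈ 42.3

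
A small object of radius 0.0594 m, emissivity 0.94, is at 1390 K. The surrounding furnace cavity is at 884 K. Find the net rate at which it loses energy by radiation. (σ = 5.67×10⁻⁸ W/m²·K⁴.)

Q ≈ 7380 W

A = 4πr² = 4π × (0.0594)² = 0.0443 m².
Q = εσA(T⁴ − T_s⁴). T⁴ − T_s⁴ = (1390)⁴ − (884)⁴ = 3.73×10^12 − 6.11×10^11 = 3.12×10^12 K⁴.
Q = 0.94 × 5.67×10⁻⁸ × 0.0443 × 3.12×10^12 = 7380 W.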